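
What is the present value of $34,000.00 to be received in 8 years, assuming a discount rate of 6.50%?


Present value formula: PV = FV / (1 + r)^t
PV = $34,000.00 / (1 + 0.065)^8
PV = $34,000.00 / 1.654996
PV = $20,543.86

PV = FV / (1 + r)^t = $20,543.86


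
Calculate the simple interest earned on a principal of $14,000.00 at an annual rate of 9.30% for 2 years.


Simple interest formula: I = P × r × t
I = $14,000.00 × 0.093 × 2
I = $2,604.00

I = P × r × t = $2,604.00


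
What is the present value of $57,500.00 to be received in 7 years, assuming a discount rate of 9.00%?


Present value formula: PV = FV / (1 + r)^t
PV = $57,500.00 / (1 + 0.09)^7
PV = $57,500.00 / 1.828039
PV = $31,454.47

PV = FV / (1 + r)^t = $31,454.47


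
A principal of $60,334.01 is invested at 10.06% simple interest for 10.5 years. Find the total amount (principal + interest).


Total amount formula: A = P(1 + rt) = P + P·r·t
Interest: I = P × r × t = $60,334.01 × 0.1006 × 10.5 = $63,730.81
A = P + I = $60,334.01 + $63,730.81 = $124,064.82

A = P + I = P(1 + rt) = $124,064.82


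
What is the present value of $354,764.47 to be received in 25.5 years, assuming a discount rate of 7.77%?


Present value formula: PV = FV / (1 + r)^t
PV = $354,764.47 / (1 + 0.0777)^25.5
PV = $354,764.47 / 6.740561
PV = $52,631.30

PV = FV / (1 + r)^t = $52,631.30


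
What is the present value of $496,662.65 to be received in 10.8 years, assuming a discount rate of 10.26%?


Present value formula: PV = FV / (1 + r)^t
PV = $496,662.65 / (1 + 0.1026)^10.8
PV = $496,662.65 / 2.871536
PV = $172,960.62

PV = FV / (1 + r)^t = $172,960.62


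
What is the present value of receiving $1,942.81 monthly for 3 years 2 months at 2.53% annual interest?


Present value of an ordinary annuity: PV = PMT × (1 − (1 + r)^(−n)) / r
Monthly rate r = 0.0253/12 ≈ 0.00210833, n = 38
PV = $1,942.81 × (1 − (1 + 0.0253/12)^(−38)) / (0.0253/12)
PV = $1,942.81 × 36.480710
PV = $70,875.09

PV = PMT × (1-(1+r)^(-n))/r = $70,875.09


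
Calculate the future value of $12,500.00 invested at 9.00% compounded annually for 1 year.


Compound interest formula: A = P(1 + r/n)^(nt)
A = $12,500.00 × (1 + 0.09/1)^(1 × 1)
Growth factor: (1 + 0.09/1)^1 = 1.090000
A = $12,500.00 × 1.090000
A = $13,625.00

A = P(1 + r/n)^(nt) = $13,625.00


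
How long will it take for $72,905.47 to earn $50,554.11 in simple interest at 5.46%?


Rearrange the simple interest formula for t:
I = P × r × t  ⇒  t = I / (P × r)
t = $50,554.11 / ($72,905.47 × 0.0546)
t = 12.7

t = I/(P×r) = 12.7 years


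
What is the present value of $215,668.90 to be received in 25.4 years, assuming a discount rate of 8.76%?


Present value formula: PV = FV / (1 + r)^t
PV = $215,668.90 / (1 + 0.0876)^25.4
PV = $215,668.90 / 8.439518
PV = $25,554.65

PV = FV / (1 + r)^t = $25,554.65


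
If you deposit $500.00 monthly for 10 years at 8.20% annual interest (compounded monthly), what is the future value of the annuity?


Future value of an ordinary annuity: FV = PMT × ((1 + r)^n − 1) / r
Monthly rate r = 0.082/12 ≈ 0.00683333, n = 120
FV = $500.00 × ((1 + 0.082/12)^120 − 1) / (0.082/12)
FV = $500.00 × 185.001411
FV = $92,500.71

FV = PMT × ((1+r)^n - 1)/r = $92,500.71


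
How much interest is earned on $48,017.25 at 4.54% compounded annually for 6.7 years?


Compound interest earned = final amount − principal.
A = P(1 + r/n)^(nt) = $48,017.25 × (1 + 0.0454/1)^(1 × 6.7) = $64,653.20
Interest = A − P = $64,653.20 − $48,017.25 = $16,635.95

Interest = A - P = $16,635.95


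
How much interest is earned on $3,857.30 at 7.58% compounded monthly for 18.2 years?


Compound interest earned = final amount − principal.
A = P(1 + r/n)^(nt) = $3,857.30 × (1 + 0.0758/12)^(12 × 18.2) = $15,259.29
Interest = A − P = $15,259.29 − $3,857.30 = $11,401.99

Interest = A - P = $11,401.99


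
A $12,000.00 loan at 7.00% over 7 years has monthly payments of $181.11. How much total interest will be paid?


Total paid over the life of the loan = PMT × n.
Total paid = $181.11 × 84 = $15,213.24
Total interest = total paid − principal = $15,213.24 − $12,000.00 = $3,213.24

Total interest = (PMT × n) - PV = $3,213.24


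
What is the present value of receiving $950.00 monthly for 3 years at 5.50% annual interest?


Present value of an ordinary annuity: PV = PMT × (1 − (1 + r)^(−n)) / r
Monthly rate r = 0.055/12 ≈ 0.00458333, n = 36
PV = $950.00 × (1 − (1 + 0.055/12)^(−36)) / (0.055/12)
PV = $950.00 × 33.117077
PV = $31,461.22

PV = PMT × (1-(1+r)^(-n))/r = $31,461.22


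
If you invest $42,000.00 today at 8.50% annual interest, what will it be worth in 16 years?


Future value formula: FV = PV × (1 + r)^t
FV = $42,000.00 × (1 + 0.085)^16
FV = $42,000.00 × 3.688721
FV = $154,926.28

FV = PV × (1 + r)^t = $154,926.28


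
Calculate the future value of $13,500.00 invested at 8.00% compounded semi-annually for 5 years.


Compound interest formula: A = P(1 + r/n)^(nt)
A = $13,500.00 × (1 + 0.08/2)^(2 × 5)
Growth factor: (1 + 0.08/2)^10 = 1.4802443
A = $13,500.00 × 1.4802443
A = $19,983.30

A = P(1 + r/n)^(nt) = $19,983.30


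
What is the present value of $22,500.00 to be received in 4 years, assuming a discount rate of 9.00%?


Present value formula: PV = FV / (1 + r)^t
PV = $22,500.00 / (1 + 0.09)^4
PV = $22,500.00 / 1.4115816
PV = $15,939.57

PV = FV / (1 + r)^t = $15,939.57


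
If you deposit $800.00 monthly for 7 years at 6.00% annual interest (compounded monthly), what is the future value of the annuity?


Future value of an ordinary annuity: FV = PMT × ((1 + r)^n − 1) / r
Monthly rate r = 0.06/12 = 0.005, n = 84
FV = $800.00 × ((1 + 0.06/12)^84 − 1) / (0.06/12)
FV = $800.00 × 104.073927
FV = $83,259.14

FV = PMT × ((1+r)^n - 1)/r = $83,259.14


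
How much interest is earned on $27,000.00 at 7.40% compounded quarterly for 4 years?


Compound interest earned = final amount − principal.
A = P(1 + r/n)^(nt) = $27,000.00 × (1 + 0.074/4)^(4 × 4) = $36,202.64
Interest = A − P = $36,202.64 − $27,000.00 = $9,202.64

Interest = A - P = $9,202.64


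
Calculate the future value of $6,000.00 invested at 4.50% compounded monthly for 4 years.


Compound interest formula: A = P(1 + r/n)^(nt)
A = $6,000.00 × (1 + 0.045/12)^(12 × 4)
Growth factor: (1 + 0.045/12)^48 = 1.1968144
A = $6,000.00 × 1.1968144
A = $7,180.89

A = P(1 + r/n)^(nt) = $7,180.89


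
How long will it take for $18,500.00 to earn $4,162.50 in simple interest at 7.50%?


Rearrange the simple interest formula for t:
I = P × r × t  ⇒  t = I / (P × r)
t = $4,162.50 / ($18,500.00 × 0.075)
t = 3

t = I/(P×r) = 3 years


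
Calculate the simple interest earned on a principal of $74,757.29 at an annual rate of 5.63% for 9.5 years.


Simple interest formula: I = P × r × t
I = $74,757.29 × 0.0563 × 9.5
I = $39,983.94

I = P × r × t = $39,983.94


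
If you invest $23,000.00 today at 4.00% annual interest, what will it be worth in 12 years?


Future value formula: FV = PV × (1 + r)^t
FV = $23,000.00 × (1 + 0.04)^12
FV = $23,000.00 × 1.601032
FV = $36,823.74

FV = PV × (1 + r)^t = $36,823.74


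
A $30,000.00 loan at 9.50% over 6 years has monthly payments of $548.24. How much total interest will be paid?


Total paid over the life of the loan = PMT × n.
Total paid = $548.24 × 72 = $39,473.28
Total interest = total paid − principal = $39,473.28 − $30,000.00 = $9,473.28

Total interest = (PMT × n) - PV = $9,473.28


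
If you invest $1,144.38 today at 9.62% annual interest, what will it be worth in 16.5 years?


Future value formula: FV = PV × (1 + r)^t
FV = $1,144.38 × (1 + 0.0962)^16.5
FV = $1,144.38 × 4.551784
FV = $5,208.97

FV = PV × (1 + r)^t = $5,208.97


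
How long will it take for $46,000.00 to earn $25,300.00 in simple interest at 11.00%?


Rearrange the simple interest formula for t:
I = P × r × t  ⇒  t = I / (P × r)
t = $25,300.00 / ($46,000.00 × 0.11)
t = 5

t = I/(P×r) = 5 years


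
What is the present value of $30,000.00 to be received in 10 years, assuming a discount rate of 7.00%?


Present value formula: PV = FV / (1 + r)^t
PV = $30,000.00 / (1 + 0.07)^10
PV = $30,000.00 / 1.967151
PV = $15,250.48

PV = FV / (1 + r)^t = $15,250.48


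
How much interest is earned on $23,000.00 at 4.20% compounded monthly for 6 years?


Compound interest earned = final amount − principal.
A = P(1 + r/n)^(nt) = $23,000.00 × (1 + 0.042/12)^(12 × 6) = $29,578.69
Interest = A − P = $29,578.69 − $23,000.00 = $6,578.69

Interest = A - P = $6,578.69


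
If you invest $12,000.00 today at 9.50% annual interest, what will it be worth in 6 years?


Future value formula: FV = PV × (1 + r)^t
FV = $12,000.00 × (1 + 0.095)^6
FV = $12,000.00 × 1.7237914
FV = $20,685.50

FV = PV × (1 + r)^t = $20,685.50


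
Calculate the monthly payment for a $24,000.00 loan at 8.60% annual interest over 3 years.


Loan payment formula: PMT = PV × r / (1 − (1 + r)^(−n))
Monthly rate r = 0.086/12 ≈ 0.00716667, n = 36 months
Denominator: 1 − (1 + 0.086/12)^(−36) = 0.226694
PMT = $24,000.00 × (0.086/12) / 0.226694
PMT = $758.73 per month

PMT = PV × r / (1-(1+r)^(-n)) = $758.73/month


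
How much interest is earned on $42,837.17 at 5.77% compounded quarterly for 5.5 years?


Compound interest earned = final amount − principal.
A = P(1 + r/n)^(nt) = $42,837.17 × (1 + 0.0577/4)^(4 × 5.5) = $58,702.90
Interest = A − P = $58,702.90 − $42,837.17 = $15,865.73

Interest = A - P = $15,865.73


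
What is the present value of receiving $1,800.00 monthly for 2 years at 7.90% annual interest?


Present value of an ordinary annuity: PV = PMT × (1 − (1 + r)^(−n)) / r
Monthly rate r = 0.079/12 ≈ 0.00658333, n = 24
PV = $1,800.00 × (1 − (1 + 0.079/12)^(−24)) / (0.079/12)
PV = $1,800.00 × 22.132856
PV = $39,839.14

PV = PMT × (1-(1+r)^(-n))/r = $39,839.14


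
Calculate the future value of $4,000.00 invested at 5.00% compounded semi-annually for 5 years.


Compound interest formula: A = P(1 + r/n)^(nt)
A = $4,000.00 × (1 + 0.05/2)^(2 × 5)
Growth factor: (1 + 0.05/2)^10 = 1.280085
A = $4,000.00 × 1.280085
A = $5,120.34

A = P(1 + r/n)^(nt) = $5,120.34


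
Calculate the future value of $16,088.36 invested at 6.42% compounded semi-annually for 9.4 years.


Compound interest formula: A = P(1 + r/n)^(nt)
A = $16,088.36 × (1 + 0.0642/2)^(2 × 9.4)
Growth factor: (1 + 0.0642/2)^18.8 = 1.8112126
A = $16,088.36 × 1.8112126
A = $29,139.44

A = P(1 + r/n)^(nt) = $29,139.44


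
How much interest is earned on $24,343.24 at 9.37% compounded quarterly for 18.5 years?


Compound interest earned = final amount − principal.
A = P(1 + r/n)^(nt) = $24,343.24 × (1 + 0.0937/4)^(4 × 18.5) = $135,059.14
Interest = A − P = $135,059.14 − $24,343.24 = $110,715.90

Interest = A - P = $110,715.90


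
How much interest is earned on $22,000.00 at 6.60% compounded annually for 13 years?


Compound interest earned = final amount − principal.
A = P(1 + r/n)^(nt) = $22,000.00 × (1 + 0.066/1)^(1 × 13) = $50,497.09
Interest = A − P = $50,497.09 − $22,000.00 = $28,497.09

Interest = A - P = $28,497.09


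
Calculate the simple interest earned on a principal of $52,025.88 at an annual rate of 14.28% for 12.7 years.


Simple interest formula: I = P × r × t
I = $52,025.88 × 0.1428 × 12.7
I = $94,352.05

I = P × r × t = $94,352.05


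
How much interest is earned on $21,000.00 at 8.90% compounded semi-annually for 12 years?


Compound interest earned = final amount − principal.
A = P(1 + r/n)^(nt) = $21,000.00 × (1 + 0.089/2)^(2 × 12) = $59,706.55
Interest = A − P = $59,706.55 − $21,000.00 = $38,706.55

Interest = A - P = $38,706.55


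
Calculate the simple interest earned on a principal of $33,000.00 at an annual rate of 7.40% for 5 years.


Simple interest formula: I = P × r × t
I = $33,000.00 × 0.074 × 5
I = $12,210.00

I = P × r × t = $12,210.00


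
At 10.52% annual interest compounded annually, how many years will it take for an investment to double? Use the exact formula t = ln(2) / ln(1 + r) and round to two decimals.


Doubling condition: (1 + r)^t = 2
Take ln of both sides: t × ln(1 + r) = ln(2)
t = ln(2) / ln(1 + r)
t = 0.693147 / 0.100026
t = 6.93

t = ln(2) / ln(1 + r) = 6.93 years


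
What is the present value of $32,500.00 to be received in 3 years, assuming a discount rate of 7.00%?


Present value formula: PV = FV / (1 + r)^t
PV = $32,500.00 / (1 + 0.07)^3
PV = $32,500.00 / 1.225043
PV = $26,529.68

PV = FV / (1 + r)^t = $26,529.68


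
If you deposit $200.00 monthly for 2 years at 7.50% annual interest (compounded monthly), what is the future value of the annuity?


Future value of an ordinary annuity: FV = PMT × ((1 + r)^n − 1) / r
Monthly rate r = 0.075/12 = 0.00625, n = 24
FV = $200.00 × ((1 + 0.075/12)^24 − 1) / (0.075/12)
FV = $200.00 × 25.806723
FV = $5,161.34

FV = PMT × ((1+r)^n - 1)/r = $5,161.34


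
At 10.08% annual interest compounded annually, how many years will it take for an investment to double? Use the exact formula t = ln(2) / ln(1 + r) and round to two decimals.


Doubling condition: (1 + r)^t = 2
Take ln of both sides: t × ln(1 + r) = ln(2)
t = ln(2) / ln(1 + r)
t = 0.693147 / 0.096037
t = 7.22

t = ln(2) / ln(1 + r) = 7.22 years


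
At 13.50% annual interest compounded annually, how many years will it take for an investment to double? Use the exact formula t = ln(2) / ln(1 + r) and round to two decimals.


Doubling condition: (1 + r)^t = 2
Take ln of both sides: t × ln(1 + r) = ln(2)
t = ln(2) / ln(1 + r)
t = 0.693147 / 0.126633
t = 5.47

t = ln(2) / ln(1 + r) = 5.47 years


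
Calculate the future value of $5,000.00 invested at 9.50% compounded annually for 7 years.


Compound interest formula: A = P(1 + r/n)^(nt)
A = $5,000.00 × (1 + 0.095/1)^(1 × 7)
Growth factor: (1 + 0.095/1)^7 = 1.887552
A = $5,000.00 × 1.887552
A = $9,437.76

A = P(1 + r/n)^(nt) = $9,437.76


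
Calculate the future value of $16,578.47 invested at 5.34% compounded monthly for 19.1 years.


Compound interest formula: A = P(1 + r/n)^(nt)
A = $16,578.47 × (1 + 0.0534/12)^(12 × 19.1)
Growth factor: (1 + 0.0534/12)^229.2 = 2.7667611
A = $16,578.47 × 2.7667611
A = $45,868.67

A = P(1 + r/n)^(nt) = $45,868.67


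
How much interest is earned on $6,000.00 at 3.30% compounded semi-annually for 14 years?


Compound interest earned = final amount − principal.
A = P(1 + r/n)^(nt) = $6,000.00 × (1 + 0.033/2)^(2 × 14) = $9,487.64
Interest = A − P = $9,487.64 − $6,000.00 = $3,487.64

Interest = A - P = $3,487.64


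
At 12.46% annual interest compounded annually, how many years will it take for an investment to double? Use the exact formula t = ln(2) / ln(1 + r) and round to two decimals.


Doubling condition: (1 + r)^t = 2
Take ln of both sides: t × ln(1 + r) = ln(2)
t = ln(2) / ln(1 + r)
t = 0.693147 / 0.117427
t = 5.90

t = ln(2) / ln(1 + r) = 5.90 years


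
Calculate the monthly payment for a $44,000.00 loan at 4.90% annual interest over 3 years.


Loan payment formula: PMT = PV × r / (1 − (1 + r)^(−n))
Monthly rate r = 0.049/12 ≈ 0.00408333, n = 36 months
Denominator: 1 − (1 + 0.049/12)^(−36) = 0.136448
PMT = $44,000.00 × (0.049/12) / 0.136448
PMT = $1,316.74 per month

PMT = PV × r / (1-(1+r)^(-n)) = $1,316.74/month


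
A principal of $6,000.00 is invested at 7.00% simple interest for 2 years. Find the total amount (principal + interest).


Total amount formula: A = P(1 + rt) = P + P·r·t
Interest: I = P × r × t = $6,000.00 × 0.07 × 2 = $840.00
A = P + I = $6,000.00 + $840.00 = $6,840.00

A = P + I = P(1 + rt) = $6,840.00


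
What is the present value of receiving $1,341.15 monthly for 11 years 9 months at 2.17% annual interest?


Present value of an ordinary annuity: PV = PMT × (1 − (1 + r)^(−n)) / r
Monthly rate r = 0.0217/12 ≈ 0.00180833, n = 141
PV = $1,341.15 × (1 − (1 + 0.0217/12)^(−141)) / (0.0217/12)
PV = $1,341.15 × 124.360739
PV = $166,786.41

PV = PMT × (1-(1+r)^(-n))/r = $166,786.41


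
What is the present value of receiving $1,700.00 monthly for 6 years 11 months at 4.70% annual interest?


Present value of an ordinary annuity: PV = PMT × (1 − (1 + r)^(−n)) / r
Monthly rate r = 0.047/12 ≈ 0.00391667, n = 83
PV = $1,700.00 × (1 − (1 + 0.047/12)^(−83)) / (0.047/12)
PV = $1,700.00 × 70.742290
PV = $120,261.89

PV = PMT × (1-(1+r)^(-n))/r = $120,261.89


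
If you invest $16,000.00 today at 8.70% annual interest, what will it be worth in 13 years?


Future value formula: FV = PV × (1 + r)^t
FV = $16,000.00 × (1 + 0.087)^13
FV = $16,000.00 × 2.957904
FV = $47,326.46

FV = PV × (1 + r)^t = $47,326.46


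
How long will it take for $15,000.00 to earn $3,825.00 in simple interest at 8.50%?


Rearrange the simple interest formula for t:
I = P × r × t  ⇒  t = I / (P × r)
t = $3,825.00 / ($15,000.00 × 0.085)
t = 3

t = I/(P×r) = 3 years


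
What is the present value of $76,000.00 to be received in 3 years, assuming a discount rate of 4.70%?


Present value formula: PV = FV / (1 + r)^t
PV = $76,000.00 / (1 + 0.047)^3
PV = $76,000.00 / 1.1477308
PV = $66,217.62

PV = FV / (1 + r)^t = $66,217.62


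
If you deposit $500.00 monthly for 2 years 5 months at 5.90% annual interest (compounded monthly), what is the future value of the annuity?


Future value of an ordinary annuity: FV = PMT × ((1 + r)^n − 1) / r
Monthly rate r = 0.059/12 ≈ 0.00491667, n = 29
FV = $500.00 × ((1 + 0.059/12)^29 − 1) / (0.059/12)
FV = $500.00 × 31.087391
FV = $15,543.70

FV = PMT × ((1+r)^n - 1)/r = $15,543.70


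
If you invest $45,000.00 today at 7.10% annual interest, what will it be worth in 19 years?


Future value formula: FV = PV × (1 + r)^t
FV = $45,000.00 × (1 + 0.071)^19
FV = $45,000.00 × 3.6812893
FV = $165,658.02

FV = PV × (1 + r)^t = $165,658.02


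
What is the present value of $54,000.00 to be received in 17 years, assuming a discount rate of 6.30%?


Present value formula: PV = FV / (1 + r)^t
PV = $54,000.00 / (1 + 0.063)^17
PV = $54,000.00 / 2.825306
PV = $19,112.97

PV = FV / (1 + r)^t = $19,112.97


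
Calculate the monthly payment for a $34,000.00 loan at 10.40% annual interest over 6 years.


Loan payment formula: PMT = PV × r / (1 − (1 + r)^(−n))
Monthly rate r = 0.104/12 ≈ 0.00866667, n = 72 months
Denominator: 1 − (1 + 0.104/12)^(−72) = 0.462761
PMT = $34,000.00 × (0.104/12) / 0.462761
PMT = $636.76 per month

PMT = PV × r / (1-(1+r)^(-n)) = $636.76/month


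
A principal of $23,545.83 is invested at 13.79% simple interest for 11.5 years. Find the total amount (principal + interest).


Total amount formula: A = P(1 + rt) = P + P·r·t
Interest: I = P × r × t = $23,545.83 × 0.1379 × 11.5 = $37,340.15
A = P + I = $23,545.83 + $37,340.15 = $60,885.98

A = P + I = P(1 + rt) = $60,885.98


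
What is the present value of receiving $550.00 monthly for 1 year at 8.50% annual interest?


Present value of an ordinary annuity: PV = PMT × (1 − (1 + r)^(−n)) / r
Monthly rate r = 0.085/12 ≈ 0.00708333, n = 12
PV = $550.00 × (1 − (1 + 0.085/12)^(−12)) / (0.085/12)
PV = $550.00 × 11.465289
PV = $6,305.91

PV = PMT × (1-(1+r)^(-n))/r = $6,305.91


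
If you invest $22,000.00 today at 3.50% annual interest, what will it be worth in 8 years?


Future value formula: FV = PV × (1 + r)^t
FV = $22,000.00 × (1 + 0.035)^8
FV = $22,000.00 × 1.316809
FV = $28,969.80

FV = PV × (1 + r)^t = $28,969.80


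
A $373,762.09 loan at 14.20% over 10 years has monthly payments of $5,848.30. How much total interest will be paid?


Total paid over the life of the loan = PMT × n.
Total paid = $5,848.30 × 120 = $701,796.00
Total interest = total paid − principal = $701,796.00 − $373,762.09 = $328,033.91

Total interest = (PMT × n) - PV = $328,033.91


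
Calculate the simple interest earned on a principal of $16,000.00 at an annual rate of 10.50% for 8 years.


Simple interest formula: I = P × r × t
I = $16,000.00 × 0.105 × 8
I = $13,440.00

I = P × r × t = $13,440.00


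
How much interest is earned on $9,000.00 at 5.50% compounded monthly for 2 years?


Compound interest earned = final amount − principal.
A = P(1 + r/n)^(nt) = $9,000.00 × (1 + 0.055/12)^(12 × 2) = $10,043.98
Interest = A − P = $10,043.98 − $9,000.00 = $1,043.98

Interest = A - P = $1,043.98


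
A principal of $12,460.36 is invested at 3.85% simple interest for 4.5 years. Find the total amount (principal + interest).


Total amount formula: A = P(1 + rt) = P + P·r·t
Interest: I = P × r × t = $12,460.36 × 0.0385 × 4.5 = $2,158.76
A = P + I = $12,460.36 + $2,158.76 = $14,619.12

A = P + I = P(1 + rt) = $14,619.12


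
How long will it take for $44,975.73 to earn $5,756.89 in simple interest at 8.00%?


Rearrange the simple interest formula for t:
I = P × r × t  ⇒  t = I / (P × r)
t = $5,756.89 / ($44,975.73 × 0.08)
t = 1.6

t = I/(P×r) = 1.6 years


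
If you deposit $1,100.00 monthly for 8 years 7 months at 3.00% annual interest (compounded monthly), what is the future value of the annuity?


Future value of an ordinary annuity: FV = PMT × ((1 + r)^n − 1) / r
Monthly rate r = 0.03/12 = 0.0025, n = 103
FV = $1,100.00 × ((1 + 0.03/12)^103 − 1) / (0.03/12)
FV = $1,100.00 × 117.310465
FV = $129,041.51

FV = PMT × ((1+r)^n - 1)/r = $129,041.51


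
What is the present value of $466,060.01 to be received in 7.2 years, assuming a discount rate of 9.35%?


Present value formula: PV = FV / (1 + r)^t
PV = $466,060.01 / (1 + 0.0935)^7.2
PV = $466,060.01 / 1.9032475
PV = $244,876.20

PV = FV / (1 + r)^t = $244,876.20


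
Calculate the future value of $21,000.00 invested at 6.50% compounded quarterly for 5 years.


Compound interest formula: A = P(1 + r/n)^(nt)
A = $21,000.00 × (1 + 0.065/4)^(4 × 5)
Growth factor: (1 + 0.065/4)^20 = 1.380420
A = $21,000.00 × 1.380420
A = $28,988.82

A = P(1 + r/n)^(nt) = $28,988.82


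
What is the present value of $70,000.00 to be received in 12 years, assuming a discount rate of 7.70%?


Present value formula: PV = FV / (1 + r)^t
PV = $70,000.00 / (1 + 0.077)^12
PV = $70,000.00 / 2.435502
PV = $28,741.51

PV = FV / (1 + r)^t = $28,741.51


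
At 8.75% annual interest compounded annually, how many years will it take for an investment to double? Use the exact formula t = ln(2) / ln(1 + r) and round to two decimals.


Doubling condition: (1 + r)^t = 2
Take ln of both sides: t × ln(1 + r) = ln(2)
t = ln(2) / ln(1 + r)
t = 0.693147 / 0.083881
t = 8.26

t = ln(2) / ln(1 + r) = 8.26 years


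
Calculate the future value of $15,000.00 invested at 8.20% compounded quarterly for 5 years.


Compound interest formula: A = P(1 + r/n)^(nt)
A = $15,000.00 × (1 + 0.082/4)^(4 × 5)
Growth factor: (1 + 0.082/4)^20 = 1.5005835
A = $15,000.00 × 1.5005835
A = $22,508.75

A = P(1 + r/n)^(nt) = $22,508.75


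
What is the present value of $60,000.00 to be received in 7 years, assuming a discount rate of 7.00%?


Present value formula: PV = FV / (1 + r)^t
PV = $60,000.00 / (1 + 0.07)^7
PV = $60,000.00 / 1.6057815
PV = $37,364.98

PV = FV / (1 + r)^t = $37,364.98


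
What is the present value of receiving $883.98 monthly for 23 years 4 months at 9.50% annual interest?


Present value of an ordinary annuity: PV = PMT × (1 − (1 + r)^(−n)) / r
Monthly rate r = 0.095/12 ≈ 0.00791667, n = 280
PV = $883.98 × (1 − (1 + 0.095/12)^(−280)) / (0.095/12)
PV = $883.98 × 112.430269
PV = $99,386.11

PV = PMT × (1-(1+r)^(-n))/r = $99,386.11


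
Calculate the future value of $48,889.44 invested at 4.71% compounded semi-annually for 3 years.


Compound interest formula: A = P(1 + r/n)^(nt)
A = $48,889.44 × (1 + 0.0471/2)^(2 × 3)
Growth factor: (1 + 0.0471/2)^6 = 1.149885
A = $48,889.44 × 1.149885
A = $56,217.23

A = P(1 + r/n)^(nt) = $56,217.23


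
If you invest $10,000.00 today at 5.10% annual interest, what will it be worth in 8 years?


Future value formula: FV = PV × (1 + r)^t
FV = $10,000.00 × (1 + 0.051)^8
FV = $10,000.00 × 1.488750
FV = $14,887.50

FV = PV × (1 + r)^t = $14,887.50


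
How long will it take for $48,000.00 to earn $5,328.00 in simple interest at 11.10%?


Rearrange the simple interest formula for t:
I = P × r × t  ⇒  t = I / (P × r)
t = $5,328.00 / ($48,000.00 × 0.111)
t = 1

t = I/(P×r) = 1 year


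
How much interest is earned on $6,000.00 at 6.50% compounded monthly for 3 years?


Compound interest earned = final amount − principal.
A = P(1 + r/n)^(nt) = $6,000.00 × (1 + 0.065/12)^(12 × 3) = $7,288.03
Interest = A − P = $7,288.03 − $6,000.00 = $1,288.03

Interest = A - P = $1,288.03


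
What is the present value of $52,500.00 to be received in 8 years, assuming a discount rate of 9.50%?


Present value formula: PV = FV / (1 + r)^t
PV = $52,500.00 / (1 + 0.095)^8
PV = $52,500.00 / 2.066869
PV = $25,400.74

PV = FV / (1 + r)^t = $25,400.74


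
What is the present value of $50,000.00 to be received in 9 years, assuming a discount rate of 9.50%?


Present value formula: PV = FV / (1 + r)^t
PV = $50,000.00 / (1 + 0.095)^9
PV = $50,000.00 / 2.263222
PV = $22,092.40

PV = FV / (1 + r)^t = $22,092.40


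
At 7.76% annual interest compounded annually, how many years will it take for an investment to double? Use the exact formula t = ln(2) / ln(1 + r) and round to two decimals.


Doubling condition: (1 + r)^t = 2
Take ln of both sides: t × ln(1 + r) = ln(2)
t = ln(2) / ln(1 + r)
t = 0.693147 / 0.074736
t = 9.27

t = ln(2) / ln(1 + r) = 9.27 years


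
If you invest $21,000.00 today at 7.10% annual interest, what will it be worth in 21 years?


Future value formula: FV = PV × (1 + r)^t
FV = $21,000.00 × (1 + 0.071)^21
FV = $21,000.00 × 4.2225897
FV = $88,674.38

FV = PV × (1 + r)^t = $88,674.38


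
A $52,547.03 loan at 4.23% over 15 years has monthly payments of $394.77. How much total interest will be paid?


Total paid over the life of the loan = PMT × n.
Total paid = $394.77 × 180 = $71,058.60
Total interest = total paid − principal = $71,058.60 − $52,547.03 = $18,511.57

Total interest = (PMT × n) - PV = $18,511.57


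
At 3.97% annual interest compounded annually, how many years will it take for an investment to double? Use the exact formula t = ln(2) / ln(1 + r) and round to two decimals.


Doubling condition: (1 + r)^t = 2
Take ln of both sides: t × ln(1 + r) = ln(2)
t = ln(2) / ln(1 + r)
t = 0.693147 / 0.038932
t = 17.80

t = ln(2) / ln(1 + r) = 17.80 years


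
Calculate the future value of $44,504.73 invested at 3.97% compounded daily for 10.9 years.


Compound interest formula: A = P(1 + r/n)^(nt)
A = $44,504.73 × (1 + 0.0397/365)^(365 × 10.9)
Growth factor: (1 + 0.0397/365)^3978.5 = 1.5414237
A = $44,504.73 × 1.5414237
A = $68,600.65

A = P(1 + r/n)^(nt) = $68,600.65


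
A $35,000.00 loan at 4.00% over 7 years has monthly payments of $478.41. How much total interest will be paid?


Total paid over the life of the loan = PMT × n.
Total paid = $478.41 × 84 = $40,186.44
Total interest = total paid − principal = $40,186.44 − $35,000.00 = $5,186.44

Total interest = (PMT × n) - PV = $5,186.44


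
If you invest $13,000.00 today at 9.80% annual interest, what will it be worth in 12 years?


Future value formula: FV = PV × (1 + r)^t
FV = $13,000.00 × (1 + 0.098)^12
FV = $13,000.00 × 3.070634
FV = $39,918.24

FV = PV × (1 + r)^t = $39,918.24


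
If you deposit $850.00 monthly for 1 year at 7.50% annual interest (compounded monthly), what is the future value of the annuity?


Future value of an ordinary annuity: FV = PMT × ((1 + r)^n − 1) / r
Monthly rate r = 0.075/12 = 0.00625, n = 12
FV = $850.00 × ((1 + 0.075/12)^12 − 1) / (0.075/12)
FV = $850.00 × 12.421216
FV = $10,558.03

FV = PMT × ((1+r)^n - 1)/r = $10,558.03


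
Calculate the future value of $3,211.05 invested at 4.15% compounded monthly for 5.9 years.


Compound interest formula: A = P(1 + r/n)^(nt)
A = $3,211.05 × (1 + 0.0415/12)^(12 × 5.9)
Growth factor: (1 + 0.0415/12)^70.8 = 1.276890
A = $3,211.05 × 1.276890
A = $4,100.16

A = P(1 + r/n)^(nt) = $4,100.16


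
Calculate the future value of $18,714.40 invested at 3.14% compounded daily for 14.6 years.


Compound interest formula: A = P(1 + r/n)^(nt)
A = $18,714.40 × (1 + 0.0314/365)^(365 × 14.6)
Growth factor: (1 + 0.0314/365)^5329 = 1.5815736
A = $18,714.40 × 1.5815736
A = $29,598.20

A = P(1 + r/n)^(nt) = $29,598.20


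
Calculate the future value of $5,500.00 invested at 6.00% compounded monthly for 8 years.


Compound interest formula: A = P(1 + r/n)^(nt)
A = $5,500.00 × (1 + 0.06/12)^(12 × 8)
Growth factor: (1 + 0.06/12)^96 = 1.6141427
A = $5,500.00 × 1.6141427
A = $8,877.78

A = P(1 + r/n)^(nt) = $8,877.78


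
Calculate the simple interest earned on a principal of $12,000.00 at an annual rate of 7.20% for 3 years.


Simple interest formula: I = P × r × t
I = $12,000.00 × 0.072 × 3
I = $2,592.00

I = P × r × t = $2,592.00


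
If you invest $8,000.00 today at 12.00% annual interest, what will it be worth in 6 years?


Future value formula: FV = PV × (1 + r)^t
FV = $8,000.00 × (1 + 0.12)^6
FV = $8,000.00 × 1.973823
FV = $15,790.58

FV = PV × (1 + r)^t = $15,790.58


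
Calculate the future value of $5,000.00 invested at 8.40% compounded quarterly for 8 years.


Compound interest formula: A = P(1 + r/n)^(nt)
A = $5,000.00 × (1 + 0.084/4)^(4 × 8)
Growth factor: (1 + 0.084/4)^32 = 1.9445707
A = $5,000.00 × 1.9445707
A = $9,722.85

A = P(1 + r/n)^(nt) = $9,722.85


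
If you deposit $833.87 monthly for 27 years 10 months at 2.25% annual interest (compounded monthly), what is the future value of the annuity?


Future value of an ordinary annuity: FV = PMT × ((1 + r)^n − 1) / r
Monthly rate r = 0.0225/12 = 0.001875, n = 334
FV = $833.87 × ((1 + 0.0225/12)^334 − 1) / (0.0225/12)
FV = $833.87 × 463.725963
FV = $386,687.17

FV = PMT × ((1+r)^n - 1)/r = $386,687.17


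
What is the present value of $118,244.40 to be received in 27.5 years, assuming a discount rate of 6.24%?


Present value formula: PV = FV / (1 + r)^t
PV = $118,244.40 / (1 + 0.0624)^27.5
PV = $118,244.40 / 5.283500
PV = $22,379.94

PV = FV / (1 + r)^t = $22,379.94


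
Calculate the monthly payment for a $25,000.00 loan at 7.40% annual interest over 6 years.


Loan payment formula: PMT = PV × r / (1 − (1 + r)^(−n))
Monthly rate r = 0.074/12 ≈ 0.00616667, n = 72 months
Denominator: 1 − (1 + 0.074/12)^(−72) = 0.357659
PMT = $25,000.00 × (0.074/12) / 0.357659
PMT = $431.04 per month

PMT = PV × r / (1-(1+r)^(-n)) = $431.04/month


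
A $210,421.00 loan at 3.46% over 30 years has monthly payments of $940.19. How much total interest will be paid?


Total paid over the life of the loan = PMT × n.
Total paid = $940.19 × 360 = $338,468.40
Total interest = total paid − principal = $338,468.40 − $210,421.00 = $128,047.40

Total interest = (PMT × n) - PV = $128,047.40


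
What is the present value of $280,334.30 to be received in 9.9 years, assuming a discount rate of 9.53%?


Present value formula: PV = FV / (1 + r)^t
PV = $280,334.30 / (1 + 0.0953)^9.9
PV = $280,334.30 / 2.4625075
PV = $113,840.99

PV = FV / (1 + r)^t = $113,840.99


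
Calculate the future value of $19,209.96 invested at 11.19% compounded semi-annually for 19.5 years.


Compound interest formula: A = P(1 + r/n)^(nt)
A = $19,209.96 × (1 + 0.1119/2)^(2 × 19.5)
Growth factor: (1 + 0.1119/2)^39 = 8.357778
A = $19,209.96 × 8.357778
A = $160,552.58

A = P(1 + r/n)^(nt) = $160,552.58


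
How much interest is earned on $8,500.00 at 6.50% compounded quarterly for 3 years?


Compound interest earned = final amount − principal.
A = P(1 + r/n)^(nt) = $8,500.00 × (1 + 0.065/4)^(4 × 3) = $10,313.96
Interest = A − P = $10,313.96 − $8,500.00 = $1,813.96

Interest = A - P = $1,813.96


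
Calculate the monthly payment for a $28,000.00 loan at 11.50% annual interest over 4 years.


Loan payment formula: PMT = PV × r / (1 − (1 + r)^(−n))
Monthly rate r = 0.115/12 ≈ 0.00958333, n = 48 months
Denominator: 1 − (1 + 0.115/12)^(−48) = 0.367332
PMT = $28,000.00 × (0.115/12) / 0.367332
PMT = $730.49 per month

PMT = PV × r / (1-(1+r)^(-n)) = $730.49/month


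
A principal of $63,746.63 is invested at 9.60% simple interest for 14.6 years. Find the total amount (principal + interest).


Total amount formula: A = P(1 + rt) = P + P·r·t
Interest: I = P × r × t = $63,746.63 × 0.096 × 14.6 = $89,347.28
A = P + I = $63,746.63 + $89,347.28 = $153,093.91

A = P + I = P(1 + rt) = $153,093.91


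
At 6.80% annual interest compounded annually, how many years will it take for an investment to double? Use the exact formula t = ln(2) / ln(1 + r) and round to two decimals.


Doubling condition: (1 + r)^t = 2
Take ln of both sides: t × ln(1 + r) = ln(2)
t = ln(2) / ln(1 + r)
t = 0.693147 / 0.065788
t = 10.54

t = ln(2) / ln(1 + r) = 10.54 years


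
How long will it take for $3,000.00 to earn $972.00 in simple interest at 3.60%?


Rearrange the simple interest formula for t:
I = P × r × t  ⇒  t = I / (P × r)
t = $972.00 / ($3,000.00 × 0.036)
t = 9

t = I/(P×r) = 9 years


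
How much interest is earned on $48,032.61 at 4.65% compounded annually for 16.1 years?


Compound interest earned = final amount − principal.
A = P(1 + r/n)^(nt) = $48,032.61 × (1 + 0.0465/1)^(1 × 16.1) = $99,847.65
Interest = A − P = $99,847.65 − $48,032.61 = $51,815.04

Interest = A - P = $51,815.04


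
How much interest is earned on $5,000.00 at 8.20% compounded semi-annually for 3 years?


Compound interest earned = final amount − principal.
A = P(1 + r/n)^(nt) = $5,000.00 × (1 + 0.082/2)^(2 × 3) = $6,363.18
Interest = A − P = $6,363.18 − $5,000.00 = $1,363.18

Interest = A - P = $1,363.18


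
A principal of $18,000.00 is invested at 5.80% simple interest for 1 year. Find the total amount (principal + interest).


Total amount formula: A = P(1 + rt) = P + P·r·t
Interest: I = P × r × t = $18,000.00 × 0.058 × 1 = $1,044.00
A = P + I = $18,000.00 + $1,044.00 = $19,044.00

A = P + I = P(1 + rt) = $19,044.00


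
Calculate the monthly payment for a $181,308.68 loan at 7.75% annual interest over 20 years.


Loan payment formula: PMT = PV × r / (1 − (1 + r)^(−n))
Monthly rate r = 0.0775/12 ≈ 0.00645833, n = 240 months
Denominator: 1 − (1 + 0.0775/12)^(−240) = 0.786692
PMT = $181,308.68 × (0.0775/12) / 0.786692
PMT = $1,488.45 per month

PMT = PV × r / (1-(1+r)^(-n)) = $1,488.45/month


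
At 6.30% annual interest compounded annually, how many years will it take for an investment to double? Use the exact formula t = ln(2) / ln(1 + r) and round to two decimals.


Doubling condition: (1 + r)^t = 2
Take ln of both sides: t × ln(1 + r) = ln(2)
t = ln(2) / ln(1 + r)
t = 0.693147 / 0.061095
t = 11.35

t = ln(2) / ln(1 + r) = 11.35 years


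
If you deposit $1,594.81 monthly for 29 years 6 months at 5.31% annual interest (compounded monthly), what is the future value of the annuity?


Future value of an ordinary annuity: FV = PMT × ((1 + r)^n − 1) / r
Monthly rate r = 0.0531/12 = 0.004425, n = 354
FV = $1,594.81 × ((1 + 0.0531/12)^354 − 1) / (0.0531/12)
FV = $1,594.81 × 852.676273
FV = $1,359,856.65

FV = PMT × ((1+r)^n - 1)/r = $1,359,856.65


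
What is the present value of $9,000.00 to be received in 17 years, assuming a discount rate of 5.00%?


Present value formula: PV = FV / (1 + r)^t
PV = $9,000.00 / (1 + 0.05)^17
PV = $9,000.00 / 2.292018
PV = $3,926.67

PV = FV / (1 + r)^t = $3,926.67


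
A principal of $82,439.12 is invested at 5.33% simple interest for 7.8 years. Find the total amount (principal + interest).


Total amount formula: A = P(1 + rt) = P + P·r·t
Interest: I = P × r × t = $82,439.12 × 0.0533 × 7.8 = $34,273.24
A = P + I = $82,439.12 + $34,273.24 = $116,712.36

A = P + I = P(1 + rt) = $116,712.36


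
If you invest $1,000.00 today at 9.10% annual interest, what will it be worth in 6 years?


Future value formula: FV = PV × (1 + r)^t
FV = $1,000.00 × (1 + 0.091)^6
FV = $1,000.00 × 1.686353
FV = $1,686.35

FV = PV × (1 + r)^t = $1,686.35


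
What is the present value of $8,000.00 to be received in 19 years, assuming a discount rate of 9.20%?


Present value formula: PV = FV / (1 + r)^t
PV = $8,000.00 / (1 + 0.092)^19
PV = $8,000.00 / 5.323903
PV = $1,502.66

PV = FV / (1 + r)^t = $1,502.66


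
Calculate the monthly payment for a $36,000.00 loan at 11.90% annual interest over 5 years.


Loan payment formula: PMT = PV × r / (1 − (1 + r)^(−n))
Monthly rate r = 0.119/12 ≈ 0.00991667, n = 60 months
Denominator: 1 − (1 + 0.119/12)^(−60) = 0.446819
PMT = $36,000.00 × (0.119/12) / 0.446819
PMT = $798.98 per month

PMT = PV × r / (1-(1+r)^(-n)) = $798.98/month


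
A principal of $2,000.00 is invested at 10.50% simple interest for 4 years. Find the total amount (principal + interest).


Total amount formula: A = P(1 + rt) = P + P·r·t
Interest: I = P × r × t = $2,000.00 × 0.105 × 4 = $840.00
A = P + I = $2,000.00 + $840.00 = $2,840.00

A = P + I = P(1 + rt) = $2,840.00


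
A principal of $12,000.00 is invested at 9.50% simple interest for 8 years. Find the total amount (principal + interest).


Total amount formula: A = P(1 + rt) = P + P·r·t
Interest: I = P × r × t = $12,000.00 × 0.095 × 8 = $9,120.00
A = P + I = $12,000.00 + $9,120.00 = $21,120.00

A = P + I = P(1 + rt) = $21,120.00


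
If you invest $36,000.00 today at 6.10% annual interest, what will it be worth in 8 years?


Future value formula: FV = PV × (1 + r)^t
FV = $36,000.00 × (1 + 0.061)^8
FV = $36,000.00 × 1.605917
FV = $57,813.01

FV = PV × (1 + r)^t = $57,813.01


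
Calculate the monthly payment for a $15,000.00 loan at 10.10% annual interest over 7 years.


Loan payment formula: PMT = PV × r / (1 − (1 + r)^(−n))
Monthly rate r = 0.101/12 ≈ 0.00841667, n = 84 months
Denominator: 1 − (1 + 0.101/12)^(−84) = 0.505417
PMT = $15,000.00 × (0.101/12) / 0.505417
PMT = $249.79 per month

PMT = PV × r / (1-(1+r)^(-n)) = $249.79/month


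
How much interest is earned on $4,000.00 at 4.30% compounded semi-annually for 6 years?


Compound interest earned = final amount − principal.
A = P(1 + r/n)^(nt) = $4,000.00 × (1 + 0.043/2)^(2 × 6) = $5,163.22
Interest = A − P = $5,163.22 − $4,000.00 = $1,163.22

Interest = A - P = $1,163.22


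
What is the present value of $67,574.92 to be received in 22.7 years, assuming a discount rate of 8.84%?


Present value formula: PV = FV / (1 + r)^t
PV = $67,574.92 / (1 + 0.0884)^22.7
PV = $67,574.92 / 6.840687
PV = $9,878.38

PV = FV / (1 + r)^t = $9,878.38


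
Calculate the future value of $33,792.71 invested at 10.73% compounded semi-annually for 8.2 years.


Compound interest formula: A = P(1 + r/n)^(nt)
A = $33,792.71 × (1 + 0.1073/2)^(2 × 8.2)
Growth factor: (1 + 0.1073/2)^16.4 = 2.3562453
A = $33,792.71 × 2.3562453
A = $79,623.91

A = P(1 + r/n)^(nt) = $79,623.91


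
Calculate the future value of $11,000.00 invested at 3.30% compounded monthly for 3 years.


Compound interest formula: A = P(1 + r/n)^(nt)
A = $11,000.00 × (1 + 0.033/12)^(12 × 3)
Growth factor: (1 + 0.033/12)^36 = 1.103916
A = $11,000.00 × 1.103916
A = $12,143.08

A = P(1 + r/n)^(nt) = $12,143.08


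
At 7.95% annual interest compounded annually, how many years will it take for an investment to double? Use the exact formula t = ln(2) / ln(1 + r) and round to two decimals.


Doubling condition: (1 + r)^t = 2
Take ln of both sides: t × ln(1 + r) = ln(2)
t = ln(2) / ln(1 + r)
t = 0.693147 / 0.076498
t = 9.06

t = ln(2) / ln(1 + r) = 9.06 years
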